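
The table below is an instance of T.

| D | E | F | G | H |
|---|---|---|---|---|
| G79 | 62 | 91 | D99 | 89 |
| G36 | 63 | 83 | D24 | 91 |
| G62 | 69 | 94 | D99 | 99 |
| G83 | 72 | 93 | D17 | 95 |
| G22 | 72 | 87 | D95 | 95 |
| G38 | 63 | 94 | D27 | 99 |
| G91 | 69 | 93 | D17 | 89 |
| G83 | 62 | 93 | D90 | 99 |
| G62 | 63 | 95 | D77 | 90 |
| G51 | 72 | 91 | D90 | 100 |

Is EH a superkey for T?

No

Two distinct rows share (E=72, H=95), so EH does not determine every attribute — not a superkey.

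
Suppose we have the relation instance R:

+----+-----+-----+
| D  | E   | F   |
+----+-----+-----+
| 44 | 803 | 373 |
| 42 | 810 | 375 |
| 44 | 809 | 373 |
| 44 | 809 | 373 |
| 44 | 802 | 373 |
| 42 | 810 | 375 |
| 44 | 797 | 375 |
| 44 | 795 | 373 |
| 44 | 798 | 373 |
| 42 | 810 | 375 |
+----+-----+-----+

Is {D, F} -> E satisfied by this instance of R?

No

(D=44, F=373): 6 rows → E takes values {803, 809, 802, 795, 798} — violation
(D=42, F=375): 3 rows → E = 810, 810, 810 ✓
(D=44, F=375): 1 row → E = 797 ✓
Two rows agree on {D, F} but differ on E, so {D, F} -> E does not hold.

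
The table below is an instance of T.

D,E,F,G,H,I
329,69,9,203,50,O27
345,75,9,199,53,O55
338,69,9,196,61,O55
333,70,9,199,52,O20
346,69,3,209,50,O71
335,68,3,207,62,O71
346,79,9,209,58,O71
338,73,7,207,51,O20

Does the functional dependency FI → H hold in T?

(F=9, I=O27): 1 row → H = 50 ✓
(F=9, I=O55): 2 rows → H takes values {53, 61} — violation
(F=9, I=O20): 1 row → H = 52 ✓
(F=3, I=O71): 2 rows → H takes values {50, 62} — violation
(F=9, I=O71): 1 row → H = 58 ✓
(F=7, I=O20): 1 row → H = 51 ✓
Two rows agree on FI but differ on H, so FI → H does not hold.

No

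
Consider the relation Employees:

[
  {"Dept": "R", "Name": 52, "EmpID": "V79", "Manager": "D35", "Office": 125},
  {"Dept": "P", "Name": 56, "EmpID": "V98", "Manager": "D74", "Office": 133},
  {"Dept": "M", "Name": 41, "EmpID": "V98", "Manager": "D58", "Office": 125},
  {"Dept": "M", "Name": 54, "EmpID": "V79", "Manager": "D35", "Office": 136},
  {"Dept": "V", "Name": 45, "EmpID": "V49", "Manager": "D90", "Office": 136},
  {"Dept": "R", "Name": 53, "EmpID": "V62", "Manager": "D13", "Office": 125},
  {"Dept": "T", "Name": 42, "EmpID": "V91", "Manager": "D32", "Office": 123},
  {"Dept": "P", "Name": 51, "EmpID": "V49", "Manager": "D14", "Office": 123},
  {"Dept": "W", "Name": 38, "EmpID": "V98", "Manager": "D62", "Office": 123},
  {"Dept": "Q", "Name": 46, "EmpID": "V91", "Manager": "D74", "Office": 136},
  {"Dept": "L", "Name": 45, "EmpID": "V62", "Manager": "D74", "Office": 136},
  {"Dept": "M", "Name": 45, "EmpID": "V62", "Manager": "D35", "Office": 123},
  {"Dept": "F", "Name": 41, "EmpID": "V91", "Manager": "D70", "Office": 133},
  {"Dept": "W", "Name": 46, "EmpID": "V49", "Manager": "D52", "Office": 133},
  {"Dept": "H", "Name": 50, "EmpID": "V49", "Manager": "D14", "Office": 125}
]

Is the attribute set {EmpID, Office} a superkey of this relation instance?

Yes

All 15 rows have distinct {EmpID, Office} values, so {EmpID, Office} → (all attributes) holds and {EmpID, Office} is a superkey.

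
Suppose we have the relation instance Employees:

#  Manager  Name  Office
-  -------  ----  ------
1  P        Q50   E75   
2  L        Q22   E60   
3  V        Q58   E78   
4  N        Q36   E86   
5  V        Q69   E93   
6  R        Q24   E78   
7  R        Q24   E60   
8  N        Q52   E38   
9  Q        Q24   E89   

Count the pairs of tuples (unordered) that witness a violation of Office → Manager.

2

Office=E60: violating pairs (2,7) — 1 pair.
Office=E78: violating pairs (3,6) — 1 pair.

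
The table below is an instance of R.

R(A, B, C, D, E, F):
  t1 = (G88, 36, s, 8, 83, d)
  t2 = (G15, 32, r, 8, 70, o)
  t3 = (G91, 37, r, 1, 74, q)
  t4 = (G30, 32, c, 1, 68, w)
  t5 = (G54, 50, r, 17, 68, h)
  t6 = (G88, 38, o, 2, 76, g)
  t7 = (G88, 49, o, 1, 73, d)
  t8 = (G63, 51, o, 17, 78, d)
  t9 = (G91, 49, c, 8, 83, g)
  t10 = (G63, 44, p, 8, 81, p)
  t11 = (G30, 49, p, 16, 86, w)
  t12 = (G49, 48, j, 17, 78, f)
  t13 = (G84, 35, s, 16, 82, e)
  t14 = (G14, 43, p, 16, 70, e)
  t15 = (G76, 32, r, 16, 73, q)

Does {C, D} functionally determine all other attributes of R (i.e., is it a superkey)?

No

Rows 11 and 14 have the same {C, D} value (C=p, D=16) but are distinct tuples, so {C, D} does not determine every attribute — not a superkey.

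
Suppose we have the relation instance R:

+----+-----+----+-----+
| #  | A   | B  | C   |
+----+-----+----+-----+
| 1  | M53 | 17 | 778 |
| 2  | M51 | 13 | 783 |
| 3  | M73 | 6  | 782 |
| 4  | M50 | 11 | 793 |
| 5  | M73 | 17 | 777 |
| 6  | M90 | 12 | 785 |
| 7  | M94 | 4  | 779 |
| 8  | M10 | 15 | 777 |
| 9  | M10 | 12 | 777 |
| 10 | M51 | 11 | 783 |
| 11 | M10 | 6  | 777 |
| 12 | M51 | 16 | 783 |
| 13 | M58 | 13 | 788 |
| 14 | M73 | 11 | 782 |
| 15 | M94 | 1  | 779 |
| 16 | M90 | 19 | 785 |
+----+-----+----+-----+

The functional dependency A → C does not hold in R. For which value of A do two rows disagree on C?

M73

A=M53: row 1 → C = 778 ✓
A=M51: rows 2, 10, 12 → C = 783, 783, 783 ✓
A=M73: rows 3, 5, 14 → C takes values {782, 777} — violation
A=M50: row 4 → C = 793 ✓
A=M90: rows 6, 16 → C = 785, 785 ✓
A=M94: rows 7, 15 → C = 779, 779 ✓
A=M10: rows 8, 9, 11 → C = 777, 777, 777 ✓
A=M58: row 13 → C = 788 ✓
The only A value with inconsistent C is A=M73.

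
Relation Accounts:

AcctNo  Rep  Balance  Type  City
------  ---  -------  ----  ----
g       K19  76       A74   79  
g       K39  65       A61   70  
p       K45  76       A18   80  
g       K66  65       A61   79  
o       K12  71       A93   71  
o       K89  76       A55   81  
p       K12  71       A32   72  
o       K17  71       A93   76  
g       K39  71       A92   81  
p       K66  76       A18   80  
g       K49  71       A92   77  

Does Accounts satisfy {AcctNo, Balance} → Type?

(AcctNo=g, Balance=76): 1 row → Type = A74 ✓
(AcctNo=g, Balance=65): 2 rows → Type = A61, A61 ✓
(AcctNo=p, Balance=76): 2 rows → Type = A18, A18 ✓
(AcctNo=o, Balance=71): 2 rows → Type = A93, A93 ✓
(AcctNo=o, Balance=76): 1 row → Type = A55 ✓
(AcctNo=p, Balance=71): 1 row → Type = A32 ✓
(AcctNo=g, Balance=71): 2 rows → Type = A92, A92 ✓
Every {AcctNo, Balance} value is associated with a single Type value, so {AcctNo, Balance} → Type holds.

Yes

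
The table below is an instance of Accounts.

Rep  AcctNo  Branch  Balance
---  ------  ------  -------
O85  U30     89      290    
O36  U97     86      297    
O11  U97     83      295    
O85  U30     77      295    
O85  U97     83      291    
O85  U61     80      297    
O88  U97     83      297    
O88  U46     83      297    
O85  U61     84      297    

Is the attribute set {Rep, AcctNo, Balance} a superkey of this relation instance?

No

Two distinct rows share (Rep=O85, AcctNo=U61, Balance=297), so {Rep, AcctNo, Balance} does not determine every attribute — not a superkey.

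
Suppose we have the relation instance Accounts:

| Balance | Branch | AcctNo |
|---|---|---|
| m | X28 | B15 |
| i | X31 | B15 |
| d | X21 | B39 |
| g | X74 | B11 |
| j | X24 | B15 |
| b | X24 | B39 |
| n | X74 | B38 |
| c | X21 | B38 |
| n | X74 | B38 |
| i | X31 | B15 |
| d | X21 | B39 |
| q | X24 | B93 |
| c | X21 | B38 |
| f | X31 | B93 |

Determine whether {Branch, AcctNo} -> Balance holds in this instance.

(Branch=X28, AcctNo=B15): 1 row → Balance = m ✓
(Branch=X31, AcctNo=B15): 2 rows → Balance = i, i ✓
(Branch=X21, AcctNo=B39): 2 rows → Balance = d, d ✓
(Branch=X74, AcctNo=B11): 1 row → Balance = g ✓
(Branch=X24, AcctNo=B15): 1 row → Balance = j ✓
(Branch=X24, AcctNo=B39): 1 row → Balance = b ✓
(Branch=X74, AcctNo=B38): 2 rows → Balance = n, n ✓
(Branch=X21, AcctNo=B38): 2 rows → Balance = c, c ✓
(Branch=X24, AcctNo=B93): 1 row → Balance = q ✓
(Branch=X31, AcctNo=B93): 1 row → Balance = f ✓
Every {Branch, AcctNo} value is associated with a single Balance value, so {Branch, AcctNo} -> Balance holds.

Yes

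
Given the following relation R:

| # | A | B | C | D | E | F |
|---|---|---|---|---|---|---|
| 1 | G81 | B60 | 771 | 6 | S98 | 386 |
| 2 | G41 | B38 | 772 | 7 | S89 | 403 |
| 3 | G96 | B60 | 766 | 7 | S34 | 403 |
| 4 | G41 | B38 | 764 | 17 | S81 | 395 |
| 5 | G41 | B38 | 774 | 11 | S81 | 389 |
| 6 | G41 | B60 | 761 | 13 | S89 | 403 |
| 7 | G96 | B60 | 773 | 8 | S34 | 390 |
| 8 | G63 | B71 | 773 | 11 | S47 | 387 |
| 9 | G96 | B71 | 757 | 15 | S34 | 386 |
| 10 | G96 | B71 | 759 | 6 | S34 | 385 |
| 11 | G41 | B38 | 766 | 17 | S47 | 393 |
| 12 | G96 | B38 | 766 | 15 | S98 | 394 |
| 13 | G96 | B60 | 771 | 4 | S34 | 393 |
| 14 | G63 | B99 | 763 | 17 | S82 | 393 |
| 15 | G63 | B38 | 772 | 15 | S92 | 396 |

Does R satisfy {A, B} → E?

No

(A=G81, B=B60): row 1 → E = S98 ✓
(A=G41, B=B38): rows 2, 4, 5, 11 → E takes values {S89, S81, S47} — violation
(A=G96, B=B60): rows 3, 7, 13 → E = S34, S34, S34 ✓
(A=G41, B=B60): row 6 → E = S89 ✓
(A=G63, B=B71): row 8 → E = S47 ✓
(A=G96, B=B71): rows 9, 10 → E = S34, S34 ✓
(A=G96, B=B38): row 12 → E = S98 ✓
(A=G63, B=B99): row 14 → E = S82 ✓
(A=G63, B=B38): row 15 → E = S92 ✓
Two rows agree on {A, B} but differ on E, so {A, B} → E does not hold.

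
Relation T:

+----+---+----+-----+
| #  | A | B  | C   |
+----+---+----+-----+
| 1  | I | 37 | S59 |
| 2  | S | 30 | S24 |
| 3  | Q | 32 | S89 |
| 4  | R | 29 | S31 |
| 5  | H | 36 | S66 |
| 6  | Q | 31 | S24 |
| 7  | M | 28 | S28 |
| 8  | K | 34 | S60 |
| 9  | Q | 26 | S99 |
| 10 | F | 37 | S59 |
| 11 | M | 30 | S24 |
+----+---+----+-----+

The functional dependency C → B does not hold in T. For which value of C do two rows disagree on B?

S24

C=S59: rows 1, 10 → B = 37, 37 ✓
C=S24: rows 2, 6, 11 → B takes values {30, 31} — violation
C=S89: row 3 → B = 32 ✓
C=S31: row 4 → B = 29 ✓
C=S66: row 5 → B = 36 ✓
C=S28: row 7 → B = 28 ✓
C=S60: row 8 → B = 34 ✓
C=S99: row 9 → B = 26 ✓
The only C value with inconsistent B is C=S24.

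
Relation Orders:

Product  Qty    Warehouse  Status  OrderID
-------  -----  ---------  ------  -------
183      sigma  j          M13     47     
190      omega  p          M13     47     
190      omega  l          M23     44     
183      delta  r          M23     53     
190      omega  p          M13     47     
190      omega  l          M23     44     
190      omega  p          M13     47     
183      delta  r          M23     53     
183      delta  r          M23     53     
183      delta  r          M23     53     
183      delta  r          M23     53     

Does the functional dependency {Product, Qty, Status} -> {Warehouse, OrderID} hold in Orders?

Yes

(Product=183, Qty=sigma, Status=M13): 1 row → {Warehouse,OrderID} = (j, 47) ✓
(Product=190, Qty=omega, Status=M13): 3 rows → {Warehouse,OrderID} = (p, 47), (p, 47), (p, 47) ✓
(Product=190, Qty=omega, Status=M23): 2 rows → {Warehouse,OrderID} = (l, 44), (l, 44) ✓
(Product=183, Qty=delta, Status=M23): 5 rows → {Warehouse,OrderID} = (r, 53), (r, 53), (r, 53), (r, 53), (r, 53) ✓
Every {Product, Qty, Status} value is associated with a single {Warehouse, OrderID} value, so {Product, Qty, Status} -> {Warehouse, OrderID} holds.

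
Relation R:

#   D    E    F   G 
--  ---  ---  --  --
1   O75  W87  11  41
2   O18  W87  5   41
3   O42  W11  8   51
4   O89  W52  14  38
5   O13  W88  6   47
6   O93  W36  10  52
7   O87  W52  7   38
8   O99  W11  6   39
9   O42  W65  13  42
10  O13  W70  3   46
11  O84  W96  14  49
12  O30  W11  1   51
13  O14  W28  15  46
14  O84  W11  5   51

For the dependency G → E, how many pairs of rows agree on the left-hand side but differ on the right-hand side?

G=41: all 2 rows agree on E — 0 pairs.
G=51: all 3 rows agree on E — 0 pairs.
G=38: all 2 rows agree on E — 0 pairs.
G=46: violating pairs (10,13) — 1 pair.

1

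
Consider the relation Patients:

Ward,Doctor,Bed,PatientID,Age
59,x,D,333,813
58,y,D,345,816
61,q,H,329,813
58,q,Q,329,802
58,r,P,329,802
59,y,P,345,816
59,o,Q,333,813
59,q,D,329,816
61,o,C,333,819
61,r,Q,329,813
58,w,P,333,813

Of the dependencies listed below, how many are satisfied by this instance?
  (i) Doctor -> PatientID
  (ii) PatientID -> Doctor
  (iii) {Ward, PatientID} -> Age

(i) Doctor -> PatientID: every LHS value maps to a single RHS value — holds.
(ii) PatientID -> Doctor: PatientID=333: 4 rows → Doctor takes values {x, o, w} — violation; PatientID=329: 5 rows → Doctor takes values {q, r} — violation — fails.
(iii) {Ward, PatientID} -> Age: every LHS value maps to a single RHS value — holds.
2 of the 3 dependencies hold.

2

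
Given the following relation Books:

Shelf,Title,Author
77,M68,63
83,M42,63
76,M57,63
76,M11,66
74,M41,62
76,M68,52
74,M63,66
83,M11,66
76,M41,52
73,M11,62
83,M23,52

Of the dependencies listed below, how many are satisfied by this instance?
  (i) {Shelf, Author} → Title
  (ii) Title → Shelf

0

(i) {Shelf, Author} → Title: (Shelf=76, Author=52): 2 rows → Title takes values {M68, M41} — violation — fails.
(ii) Title → Shelf: Title=M68: 2 rows → Shelf takes values {77, 76} — violation; Title=M11: 3 rows → Shelf takes values {76, 83, 73} — violation; Title=M41: 2 rows → Shelf takes values {74, 76} — violation — fails.
None of the 2 dependencies hold.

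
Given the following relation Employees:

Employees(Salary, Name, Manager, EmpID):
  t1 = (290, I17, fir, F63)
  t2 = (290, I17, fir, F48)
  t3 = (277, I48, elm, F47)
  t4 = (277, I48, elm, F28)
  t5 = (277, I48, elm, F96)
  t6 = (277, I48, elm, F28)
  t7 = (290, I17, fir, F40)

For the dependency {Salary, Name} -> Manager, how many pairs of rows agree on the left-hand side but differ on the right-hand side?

0

(Salary=290, Name=I17): all 3 rows agree on Manager — 0 pairs.
(Salary=277, Name=I48): all 4 rows agree on Manager — 0 pairs.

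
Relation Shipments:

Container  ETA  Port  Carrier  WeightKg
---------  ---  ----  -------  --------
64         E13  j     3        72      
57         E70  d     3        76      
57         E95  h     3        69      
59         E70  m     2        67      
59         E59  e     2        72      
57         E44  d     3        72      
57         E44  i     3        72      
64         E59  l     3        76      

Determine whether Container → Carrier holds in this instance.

Yes

Container=64: 2 rows → Carrier = 3, 3 ✓
Container=57: 4 rows → Carrier = 3, 3, 3, 3 ✓
Container=59: 2 rows → Carrier = 2, 2 ✓
Every Container value is associated with a single Carrier value, so Container → Carrier holds.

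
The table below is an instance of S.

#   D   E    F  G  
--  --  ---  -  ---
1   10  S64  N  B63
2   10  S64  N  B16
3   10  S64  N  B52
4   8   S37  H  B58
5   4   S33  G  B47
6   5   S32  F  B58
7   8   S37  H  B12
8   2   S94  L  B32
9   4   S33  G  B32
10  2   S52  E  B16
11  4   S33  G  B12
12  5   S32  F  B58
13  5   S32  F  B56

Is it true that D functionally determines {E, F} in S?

D=10: rows 1, 2, 3 → {E,F} = (S64, N), (S64, N), (S64, N) ✓
D=8: rows 4, 7 → {E,F} = (S37, H), (S37, H) ✓
D=4: rows 5, 9, 11 → {E,F} = (S33, G), (S33, G), (S33, G) ✓
D=5: rows 6, 12, 13 → {E,F} = (S32, F), (S32, F), (S32, F) ✓
D=2: rows 8, 10 → {E,F} takes values {(S94, L), (S52, E)} — violation
Two rows agree on D but differ on {E, F}, so D → {E, F} does not hold.

No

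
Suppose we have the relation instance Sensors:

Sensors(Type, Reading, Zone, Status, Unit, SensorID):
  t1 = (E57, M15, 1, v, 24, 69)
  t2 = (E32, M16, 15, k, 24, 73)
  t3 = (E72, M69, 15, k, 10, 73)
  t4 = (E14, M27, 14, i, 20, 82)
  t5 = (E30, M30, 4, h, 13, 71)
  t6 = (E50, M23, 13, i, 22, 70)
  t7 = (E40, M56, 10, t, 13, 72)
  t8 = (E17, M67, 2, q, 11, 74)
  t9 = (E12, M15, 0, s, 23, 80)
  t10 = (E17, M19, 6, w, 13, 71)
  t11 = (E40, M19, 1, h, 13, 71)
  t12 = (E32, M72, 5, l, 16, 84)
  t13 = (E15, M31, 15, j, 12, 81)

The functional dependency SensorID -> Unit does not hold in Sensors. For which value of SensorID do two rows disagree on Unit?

73

SensorID=69: row 1 → Unit = 24 ✓
SensorID=73: rows 2, 3 → Unit takes values {24, 10} — violation
SensorID=82: row 4 → Unit = 20 ✓
SensorID=71: rows 5, 10, 11 → Unit = 13, 13, 13 ✓
SensorID=70: row 6 → Unit = 22 ✓
SensorID=72: row 7 → Unit = 13 ✓
SensorID=74: row 8 → Unit = 11 ✓
SensorID=80: row 9 → Unit = 23 ✓
SensorID=84: row 12 → Unit = 16 ✓
SensorID=81: row 13 → Unit = 12 ✓
The only SensorID value with inconsistent Unit is SensorID=73.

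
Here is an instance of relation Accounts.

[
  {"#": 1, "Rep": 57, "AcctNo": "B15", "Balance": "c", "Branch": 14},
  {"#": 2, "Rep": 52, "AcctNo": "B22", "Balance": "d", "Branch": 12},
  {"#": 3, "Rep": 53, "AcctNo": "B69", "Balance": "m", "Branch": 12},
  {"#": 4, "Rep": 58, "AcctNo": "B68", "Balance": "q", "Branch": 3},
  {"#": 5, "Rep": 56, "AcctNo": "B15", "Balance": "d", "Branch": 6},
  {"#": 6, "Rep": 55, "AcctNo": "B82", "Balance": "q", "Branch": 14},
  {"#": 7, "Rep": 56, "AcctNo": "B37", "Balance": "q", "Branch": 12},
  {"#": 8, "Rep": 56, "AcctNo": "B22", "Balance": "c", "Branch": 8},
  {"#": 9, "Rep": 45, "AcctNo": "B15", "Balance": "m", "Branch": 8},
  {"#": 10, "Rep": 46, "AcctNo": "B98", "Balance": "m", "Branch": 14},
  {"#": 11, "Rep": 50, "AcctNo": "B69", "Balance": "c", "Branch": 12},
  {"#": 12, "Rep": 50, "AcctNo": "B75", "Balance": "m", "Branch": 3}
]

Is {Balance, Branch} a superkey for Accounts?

Yes

All 12 rows have distinct {Balance, Branch} values, so {Balance, Branch} → (all attributes) holds and {Balance, Branch} is a superkey.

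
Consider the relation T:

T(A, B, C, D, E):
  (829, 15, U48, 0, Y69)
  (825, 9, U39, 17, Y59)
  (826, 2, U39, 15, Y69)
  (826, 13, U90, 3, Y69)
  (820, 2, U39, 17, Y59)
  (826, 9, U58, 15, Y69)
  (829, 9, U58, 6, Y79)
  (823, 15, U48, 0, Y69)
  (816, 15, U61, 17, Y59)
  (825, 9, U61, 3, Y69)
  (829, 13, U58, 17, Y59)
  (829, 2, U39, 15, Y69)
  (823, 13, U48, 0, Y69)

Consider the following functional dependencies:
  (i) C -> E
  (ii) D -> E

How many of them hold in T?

(i) C -> E: C=U39: 4 rows → E takes values {Y59, Y69} — violation; C=U58: 3 rows → E takes values {Y69, Y79, Y59} — violation; C=U61: 2 rows → E takes values {Y59, Y69} — violation — fails.
(ii) D -> E: every LHS value maps to a single RHS value — holds.
1 of the 2 dependencies holds.

1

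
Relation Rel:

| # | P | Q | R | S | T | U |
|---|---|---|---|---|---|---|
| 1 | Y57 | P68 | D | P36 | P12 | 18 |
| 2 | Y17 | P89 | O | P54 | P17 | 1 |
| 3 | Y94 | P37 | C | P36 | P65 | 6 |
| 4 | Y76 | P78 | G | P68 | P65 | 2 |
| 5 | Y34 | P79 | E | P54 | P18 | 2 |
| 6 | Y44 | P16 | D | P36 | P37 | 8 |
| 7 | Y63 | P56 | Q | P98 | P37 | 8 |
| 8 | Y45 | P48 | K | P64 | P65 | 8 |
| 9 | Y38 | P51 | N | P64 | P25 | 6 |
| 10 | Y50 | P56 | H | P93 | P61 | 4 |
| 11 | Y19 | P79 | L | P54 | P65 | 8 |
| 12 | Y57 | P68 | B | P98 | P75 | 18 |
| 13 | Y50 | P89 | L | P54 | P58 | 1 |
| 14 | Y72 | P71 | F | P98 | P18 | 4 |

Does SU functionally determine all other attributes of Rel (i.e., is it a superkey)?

No

Rows 2 and 13 have the same SU value (S=P54, U=1) but are distinct tuples, so SU does not determine every attribute — not a superkey.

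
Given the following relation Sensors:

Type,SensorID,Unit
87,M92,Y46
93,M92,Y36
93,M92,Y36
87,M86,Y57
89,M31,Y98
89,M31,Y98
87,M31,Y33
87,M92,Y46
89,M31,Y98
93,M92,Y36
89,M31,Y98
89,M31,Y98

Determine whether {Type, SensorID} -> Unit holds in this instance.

Yes

(Type=87, SensorID=M92): 2 rows → Unit = Y46, Y46 ✓
(Type=93, SensorID=M92): 3 rows → Unit = Y36, Y36, Y36 ✓
(Type=87, SensorID=M86): 1 row → Unit = Y57 ✓
(Type=89, SensorID=M31): 5 rows → Unit = Y98, Y98, Y98, Y98, Y98 ✓
(Type=87, SensorID=M31): 1 row → Unit = Y33 ✓
Every {Type, SensorID} value is associated with a single Unit value, so {Type, SensorID} -> Unit holds.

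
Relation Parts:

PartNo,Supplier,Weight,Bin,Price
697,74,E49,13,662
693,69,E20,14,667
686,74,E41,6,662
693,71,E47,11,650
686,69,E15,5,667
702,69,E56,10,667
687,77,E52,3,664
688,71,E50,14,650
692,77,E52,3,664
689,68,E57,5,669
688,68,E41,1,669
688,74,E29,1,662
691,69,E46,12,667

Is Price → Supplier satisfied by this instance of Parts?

Price=662: 3 rows → Supplier = 74, 74, 74 ✓
Price=667: 4 rows → Supplier = 69, 69, 69, 69 ✓
Price=650: 2 rows → Supplier = 71, 71 ✓
Price=664: 2 rows → Supplier = 77, 77 ✓
Price=669: 2 rows → Supplier = 68, 68 ✓
Every Price value is associated with a single Supplier value, so Price → Supplier holds.

Yes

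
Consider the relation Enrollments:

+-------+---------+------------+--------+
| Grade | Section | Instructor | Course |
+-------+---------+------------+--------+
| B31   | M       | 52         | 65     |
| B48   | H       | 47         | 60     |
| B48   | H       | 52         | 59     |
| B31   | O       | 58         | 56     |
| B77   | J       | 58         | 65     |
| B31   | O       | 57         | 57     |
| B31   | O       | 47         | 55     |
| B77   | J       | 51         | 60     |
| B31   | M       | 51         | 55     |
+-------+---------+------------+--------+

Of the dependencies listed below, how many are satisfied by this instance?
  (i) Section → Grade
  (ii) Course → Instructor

1

(i) Section → Grade: every LHS value maps to a single RHS value — holds.
(ii) Course → Instructor: Course=65: 2 rows → Instructor takes values {52, 58} — violation; Course=60: 2 rows → Instructor takes values {47, 51} — violation; Course=55: 2 rows → Instructor takes values {47, 51} — violation — fails.
1 of the 2 dependencies holds.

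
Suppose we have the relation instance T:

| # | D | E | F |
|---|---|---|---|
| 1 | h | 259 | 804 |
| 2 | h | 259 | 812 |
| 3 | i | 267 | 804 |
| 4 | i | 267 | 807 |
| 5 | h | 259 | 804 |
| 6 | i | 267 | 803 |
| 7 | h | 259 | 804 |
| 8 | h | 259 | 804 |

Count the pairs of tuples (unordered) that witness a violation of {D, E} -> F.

7

(D=h, E=259): violating pairs (1,2), (2,5), (2,7), (2,8) — 4 pairs.
(D=i, E=267): violating pairs (3,4), (3,6), (4,6) — 3 pairs.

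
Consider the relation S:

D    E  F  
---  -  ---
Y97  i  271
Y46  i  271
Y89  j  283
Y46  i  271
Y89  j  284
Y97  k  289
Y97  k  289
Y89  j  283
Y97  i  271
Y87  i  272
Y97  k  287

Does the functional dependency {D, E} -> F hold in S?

(D=Y97, E=i): 2 rows → F = 271, 271 ✓
(D=Y46, E=i): 2 rows → F = 271, 271 ✓
(D=Y89, E=j): 3 rows → F takes values {283, 284} — violation
(D=Y97, E=k): 3 rows → F takes values {289, 287} — violation
(D=Y87, E=i): 1 row → F = 272 ✓
Two rows agree on {D, E} but differ on F, so {D, E} -> F does not hold.

No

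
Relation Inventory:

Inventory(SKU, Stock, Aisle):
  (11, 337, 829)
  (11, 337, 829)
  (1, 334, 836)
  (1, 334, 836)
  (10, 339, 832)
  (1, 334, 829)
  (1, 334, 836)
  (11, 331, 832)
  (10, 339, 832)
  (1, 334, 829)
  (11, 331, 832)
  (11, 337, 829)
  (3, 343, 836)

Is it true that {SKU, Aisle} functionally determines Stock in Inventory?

(SKU=11, Aisle=829): 3 rows → Stock = 337, 337, 337 ✓
(SKU=1, Aisle=836): 3 rows → Stock = 334, 334, 334 ✓
(SKU=10, Aisle=832): 2 rows → Stock = 339, 339 ✓
(SKU=1, Aisle=829): 2 rows → Stock = 334, 334 ✓
(SKU=11, Aisle=832): 2 rows → Stock = 331, 331 ✓
(SKU=3, Aisle=836): 1 row → Stock = 343 ✓
Every {SKU, Aisle} value is associated with a single Stock value, so {SKU, Aisle} → Stock holds.

Yes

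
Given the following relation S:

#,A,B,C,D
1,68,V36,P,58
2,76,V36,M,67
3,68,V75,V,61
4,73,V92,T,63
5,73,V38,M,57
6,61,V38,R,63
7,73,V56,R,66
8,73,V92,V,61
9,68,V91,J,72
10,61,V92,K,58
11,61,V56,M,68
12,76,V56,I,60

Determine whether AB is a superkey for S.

Rows 4 and 8 have the same AB value (A=73, B=V92) but are distinct tuples, so AB does not determine every attribute — not a superkey.

No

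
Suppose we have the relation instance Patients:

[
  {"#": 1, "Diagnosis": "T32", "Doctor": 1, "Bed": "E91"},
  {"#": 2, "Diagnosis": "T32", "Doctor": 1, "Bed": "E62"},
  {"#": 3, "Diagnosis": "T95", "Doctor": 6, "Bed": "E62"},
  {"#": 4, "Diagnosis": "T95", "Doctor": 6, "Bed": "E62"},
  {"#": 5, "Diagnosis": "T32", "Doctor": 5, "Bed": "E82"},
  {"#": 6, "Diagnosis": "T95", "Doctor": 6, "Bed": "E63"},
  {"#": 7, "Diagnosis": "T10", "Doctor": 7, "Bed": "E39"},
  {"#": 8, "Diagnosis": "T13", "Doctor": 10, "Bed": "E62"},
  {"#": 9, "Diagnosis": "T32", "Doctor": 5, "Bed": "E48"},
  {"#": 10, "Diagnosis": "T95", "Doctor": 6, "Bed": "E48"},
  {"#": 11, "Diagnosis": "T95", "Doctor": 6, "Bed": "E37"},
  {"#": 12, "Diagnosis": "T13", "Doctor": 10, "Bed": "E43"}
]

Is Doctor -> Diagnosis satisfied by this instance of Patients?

Yes

Doctor=1: rows 1, 2 → Diagnosis = T32, T32 ✓
Doctor=6: rows 3, 4, 6, 10, 11 → Diagnosis = T95, T95, T95, T95, T95 ✓
Doctor=5: rows 5, 9 → Diagnosis = T32, T32 ✓
Doctor=7: row 7 → Diagnosis = T10 ✓
Doctor=10: rows 8, 12 → Diagnosis = T13, T13 ✓
Every Doctor value is associated with a single Diagnosis value, so Doctor -> Diagnosis holds.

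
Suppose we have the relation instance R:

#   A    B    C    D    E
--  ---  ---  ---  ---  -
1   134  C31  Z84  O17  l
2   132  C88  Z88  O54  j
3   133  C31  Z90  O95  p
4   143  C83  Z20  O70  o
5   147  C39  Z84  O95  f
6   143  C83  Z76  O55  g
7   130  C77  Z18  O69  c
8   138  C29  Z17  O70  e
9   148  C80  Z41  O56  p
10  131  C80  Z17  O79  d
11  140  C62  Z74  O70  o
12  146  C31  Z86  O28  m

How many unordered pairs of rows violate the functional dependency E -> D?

E=p: violating pairs (3,9) — 1 pair.
E=o: all 2 rows agree on D — 0 pairs.

1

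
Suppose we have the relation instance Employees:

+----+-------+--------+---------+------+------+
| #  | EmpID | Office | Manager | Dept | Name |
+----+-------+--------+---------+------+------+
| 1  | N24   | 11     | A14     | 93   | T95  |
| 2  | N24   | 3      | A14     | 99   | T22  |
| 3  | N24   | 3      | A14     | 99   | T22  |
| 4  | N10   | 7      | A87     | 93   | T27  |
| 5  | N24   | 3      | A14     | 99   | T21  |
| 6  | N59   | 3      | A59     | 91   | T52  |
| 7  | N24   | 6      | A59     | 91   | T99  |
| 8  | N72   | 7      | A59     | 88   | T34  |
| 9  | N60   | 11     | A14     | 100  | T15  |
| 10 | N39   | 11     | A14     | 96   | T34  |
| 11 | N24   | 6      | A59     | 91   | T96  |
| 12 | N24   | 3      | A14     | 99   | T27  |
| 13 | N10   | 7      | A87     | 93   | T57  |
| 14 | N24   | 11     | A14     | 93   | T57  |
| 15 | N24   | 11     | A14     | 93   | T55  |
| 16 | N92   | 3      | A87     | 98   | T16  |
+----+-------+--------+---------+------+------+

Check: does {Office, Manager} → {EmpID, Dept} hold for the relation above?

(Office=11, Manager=A14): rows 1, 9, 10, 14, 15 → {EmpID,Dept} takes values {(N24, 93), (N60, 100), (N39, 96)} — violation
(Office=3, Manager=A14): rows 2, 3, 5, 12 → {EmpID,Dept} = (N24, 99), (N24, 99), (N24, 99), (N24, 99) ✓
(Office=7, Manager=A87): rows 4, 13 → {EmpID,Dept} = (N10, 93), (N10, 93) ✓
(Office=3, Manager=A59): row 6 → {EmpID,Dept} = (N59, 91) ✓
(Office=6, Manager=A59): rows 7, 11 → {EmpID,Dept} = (N24, 91), (N24, 91) ✓
(Office=7, Manager=A59): row 8 → {EmpID,Dept} = (N72, 88) ✓
(Office=3, Manager=A87): row 16 → {EmpID,Dept} = (N92, 98) ✓
Two rows agree on {Office, Manager} but differ on {EmpID, Dept}, so {Office, Manager} → {EmpID, Dept} does not hold.

No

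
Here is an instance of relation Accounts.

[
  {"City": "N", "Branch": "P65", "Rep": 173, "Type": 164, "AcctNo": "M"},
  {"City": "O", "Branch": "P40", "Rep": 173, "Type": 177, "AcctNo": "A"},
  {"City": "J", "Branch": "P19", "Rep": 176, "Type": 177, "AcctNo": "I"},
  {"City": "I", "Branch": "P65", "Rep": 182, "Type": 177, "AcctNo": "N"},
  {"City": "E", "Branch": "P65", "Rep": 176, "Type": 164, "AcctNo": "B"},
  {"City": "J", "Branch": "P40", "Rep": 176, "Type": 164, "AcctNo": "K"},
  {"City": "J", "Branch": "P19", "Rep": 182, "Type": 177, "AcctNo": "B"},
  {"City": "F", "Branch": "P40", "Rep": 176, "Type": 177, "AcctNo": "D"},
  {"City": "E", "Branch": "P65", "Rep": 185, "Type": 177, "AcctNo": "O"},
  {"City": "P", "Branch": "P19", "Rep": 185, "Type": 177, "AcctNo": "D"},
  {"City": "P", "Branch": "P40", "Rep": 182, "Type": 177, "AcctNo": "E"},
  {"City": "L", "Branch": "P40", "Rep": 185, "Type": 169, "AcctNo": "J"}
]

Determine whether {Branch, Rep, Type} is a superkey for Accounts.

All 12 rows have distinct {Branch, Rep, Type} values, so {Branch, Rep, Type} → (all attributes) holds and {Branch, Rep, Type} is a superkey.

Yes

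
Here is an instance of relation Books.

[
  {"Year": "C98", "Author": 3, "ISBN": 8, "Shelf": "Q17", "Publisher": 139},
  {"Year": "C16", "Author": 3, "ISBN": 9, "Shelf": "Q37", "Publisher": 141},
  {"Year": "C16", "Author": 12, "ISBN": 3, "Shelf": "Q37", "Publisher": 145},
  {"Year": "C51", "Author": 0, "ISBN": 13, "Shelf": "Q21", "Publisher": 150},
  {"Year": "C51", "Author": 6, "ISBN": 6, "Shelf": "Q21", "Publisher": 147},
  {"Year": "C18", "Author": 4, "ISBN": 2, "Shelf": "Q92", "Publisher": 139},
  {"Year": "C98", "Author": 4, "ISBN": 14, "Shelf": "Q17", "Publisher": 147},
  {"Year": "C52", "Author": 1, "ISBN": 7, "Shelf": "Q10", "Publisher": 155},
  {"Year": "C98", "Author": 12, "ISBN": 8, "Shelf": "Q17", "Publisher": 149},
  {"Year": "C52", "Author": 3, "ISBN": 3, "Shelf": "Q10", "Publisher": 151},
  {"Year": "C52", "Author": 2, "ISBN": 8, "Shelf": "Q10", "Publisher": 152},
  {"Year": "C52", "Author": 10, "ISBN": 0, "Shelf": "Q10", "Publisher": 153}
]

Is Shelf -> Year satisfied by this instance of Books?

Shelf=Q17: 3 rows → Year = C98, C98, C98 ✓
Shelf=Q37: 2 rows → Year = C16, C16 ✓
Shelf=Q21: 2 rows → Year = C51, C51 ✓
Shelf=Q92: 1 row → Year = C18 ✓
Shelf=Q10: 4 rows → Year = C52, C52, C52, C52 ✓
Every Shelf value is associated with a single Year value, so Shelf -> Year holds.

Yes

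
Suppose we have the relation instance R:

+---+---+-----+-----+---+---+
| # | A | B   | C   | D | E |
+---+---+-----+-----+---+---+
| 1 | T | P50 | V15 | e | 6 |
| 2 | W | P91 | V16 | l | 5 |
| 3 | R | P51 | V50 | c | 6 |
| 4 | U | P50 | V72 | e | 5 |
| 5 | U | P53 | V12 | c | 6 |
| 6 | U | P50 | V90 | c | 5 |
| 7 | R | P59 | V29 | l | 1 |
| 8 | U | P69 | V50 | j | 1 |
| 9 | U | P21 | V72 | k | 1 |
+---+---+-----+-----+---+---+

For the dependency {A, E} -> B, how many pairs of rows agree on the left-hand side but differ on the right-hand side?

(A=U, E=5): all 2 rows agree on B — 0 pairs.
(A=U, E=1): violating pairs (8,9) — 1 pair.

1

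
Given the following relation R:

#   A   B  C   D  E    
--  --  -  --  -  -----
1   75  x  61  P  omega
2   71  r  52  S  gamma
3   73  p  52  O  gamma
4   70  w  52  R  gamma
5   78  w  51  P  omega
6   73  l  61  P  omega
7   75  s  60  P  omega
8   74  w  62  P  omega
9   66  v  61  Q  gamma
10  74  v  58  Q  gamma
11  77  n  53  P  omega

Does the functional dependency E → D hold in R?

E=omega: rows 1, 5, 6, 7, 8, 11 → D = P, P, P, P, P, P ✓
E=gamma: rows 2, 3, 4, 9, 10 → D takes values {S, O, R, Q} — violation
Two rows agree on E but differ on D, so E → D does not hold.

No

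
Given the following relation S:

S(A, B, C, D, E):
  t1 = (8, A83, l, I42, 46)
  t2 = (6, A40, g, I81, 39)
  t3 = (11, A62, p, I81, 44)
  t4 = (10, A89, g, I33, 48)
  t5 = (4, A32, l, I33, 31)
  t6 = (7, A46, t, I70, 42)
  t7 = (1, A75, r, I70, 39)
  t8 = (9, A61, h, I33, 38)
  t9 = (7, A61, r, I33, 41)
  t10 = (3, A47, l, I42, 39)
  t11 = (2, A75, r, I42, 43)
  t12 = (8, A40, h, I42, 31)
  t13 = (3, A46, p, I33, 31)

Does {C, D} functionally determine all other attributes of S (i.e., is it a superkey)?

No

Rows 1 and 10 have the same {C, D} value (C=l, D=I42) but are distinct tuples, so {C, D} does not determine every attribute — not a superkey.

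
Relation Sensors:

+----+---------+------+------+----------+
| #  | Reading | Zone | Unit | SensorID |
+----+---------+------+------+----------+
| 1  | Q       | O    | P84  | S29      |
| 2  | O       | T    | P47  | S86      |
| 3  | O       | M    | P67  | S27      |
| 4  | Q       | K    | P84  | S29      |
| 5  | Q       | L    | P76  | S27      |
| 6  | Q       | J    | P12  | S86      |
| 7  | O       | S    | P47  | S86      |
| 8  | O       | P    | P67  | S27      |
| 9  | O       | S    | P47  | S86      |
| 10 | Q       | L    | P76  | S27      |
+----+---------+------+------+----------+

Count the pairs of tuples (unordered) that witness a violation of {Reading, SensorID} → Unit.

0

(Reading=Q, SensorID=S29): all 2 rows agree on Unit — 0 pairs.
(Reading=O, SensorID=S86): all 3 rows agree on Unit — 0 pairs.
(Reading=O, SensorID=S27): all 2 rows agree on Unit — 0 pairs.
(Reading=Q, SensorID=S27): all 2 rows agree on Unit — 0 pairs.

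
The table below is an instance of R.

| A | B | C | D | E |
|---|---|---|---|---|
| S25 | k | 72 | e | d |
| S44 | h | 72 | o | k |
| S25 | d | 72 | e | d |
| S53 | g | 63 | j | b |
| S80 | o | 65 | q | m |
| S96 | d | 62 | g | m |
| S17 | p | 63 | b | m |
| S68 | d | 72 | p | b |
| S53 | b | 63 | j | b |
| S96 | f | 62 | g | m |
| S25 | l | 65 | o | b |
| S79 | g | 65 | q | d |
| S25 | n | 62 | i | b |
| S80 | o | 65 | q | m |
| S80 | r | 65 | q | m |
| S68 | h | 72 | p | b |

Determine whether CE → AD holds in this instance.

Yes

(C=72, E=d): 2 rows → {A,D} = (S25, e), (S25, e) ✓
(C=72, E=k): 1 row → {A,D} = (S44, o) ✓
(C=63, E=b): 2 rows → {A,D} = (S53, j), (S53, j) ✓
(C=65, E=m): 3 rows → {A,D} = (S80, q), (S80, q), (S80, q) ✓
(C=62, E=m): 2 rows → {A,D} = (S96, g), (S96, g) ✓
(C=63, E=m): 1 row → {A,D} = (S17, b) ✓
(C=72, E=b): 2 rows → {A,D} = (S68, p), (S68, p) ✓
(C=65, E=b): 1 row → {A,D} = (S25, o) ✓
(C=65, E=d): 1 row → {A,D} = (S79, q) ✓
(C=62, E=b): 1 row → {A,D} = (S25, i) ✓
Every CE value is associated with a single AD value, so CE → AD holds.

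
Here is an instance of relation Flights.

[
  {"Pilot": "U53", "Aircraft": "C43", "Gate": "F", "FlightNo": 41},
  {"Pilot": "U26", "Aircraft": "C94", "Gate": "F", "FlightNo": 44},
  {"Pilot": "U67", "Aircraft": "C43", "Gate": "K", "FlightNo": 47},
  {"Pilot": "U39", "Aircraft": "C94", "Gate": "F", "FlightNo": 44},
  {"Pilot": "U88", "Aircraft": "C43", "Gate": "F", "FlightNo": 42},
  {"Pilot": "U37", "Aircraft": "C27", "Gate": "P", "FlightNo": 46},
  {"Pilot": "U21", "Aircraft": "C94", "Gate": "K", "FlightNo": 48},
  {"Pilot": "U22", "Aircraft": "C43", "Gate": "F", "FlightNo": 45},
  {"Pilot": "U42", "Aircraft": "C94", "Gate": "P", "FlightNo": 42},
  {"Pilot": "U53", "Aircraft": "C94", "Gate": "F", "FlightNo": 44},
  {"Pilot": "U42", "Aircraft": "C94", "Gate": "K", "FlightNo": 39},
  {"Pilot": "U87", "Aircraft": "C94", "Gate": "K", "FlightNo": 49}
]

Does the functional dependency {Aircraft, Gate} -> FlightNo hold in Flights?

No

(Aircraft=C43, Gate=F): 3 rows → FlightNo takes values {41, 42, 45} — violation
(Aircraft=C94, Gate=F): 3 rows → FlightNo = 44, 44, 44 ✓
(Aircraft=C43, Gate=K): 1 row → FlightNo = 47 ✓
(Aircraft=C27, Gate=P): 1 row → FlightNo = 46 ✓
(Aircraft=C94, Gate=K): 3 rows → FlightNo takes values {48, 39, 49} — violation
(Aircraft=C94, Gate=P): 1 row → FlightNo = 42 ✓
Two rows agree on {Aircraft, Gate} but differ on FlightNo, so {Aircraft, Gate} -> FlightNo does not hold.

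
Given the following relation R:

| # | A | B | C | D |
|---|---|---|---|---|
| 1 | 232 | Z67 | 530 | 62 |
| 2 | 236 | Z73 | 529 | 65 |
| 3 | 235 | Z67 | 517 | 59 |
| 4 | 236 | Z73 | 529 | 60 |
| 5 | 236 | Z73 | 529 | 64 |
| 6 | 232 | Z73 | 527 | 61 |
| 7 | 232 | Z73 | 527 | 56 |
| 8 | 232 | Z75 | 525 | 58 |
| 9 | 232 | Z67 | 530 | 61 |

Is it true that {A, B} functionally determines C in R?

(A=232, B=Z67): rows 1, 9 → C = 530, 530 ✓
(A=236, B=Z73): rows 2, 4, 5 → C = 529, 529, 529 ✓
(A=235, B=Z67): row 3 → C = 517 ✓
(A=232, B=Z73): rows 6, 7 → C = 527, 527 ✓
(A=232, B=Z75): row 8 → C = 525 ✓
Every {A, B} value is associated with a single C value, so {A, B} → C holds.

Yes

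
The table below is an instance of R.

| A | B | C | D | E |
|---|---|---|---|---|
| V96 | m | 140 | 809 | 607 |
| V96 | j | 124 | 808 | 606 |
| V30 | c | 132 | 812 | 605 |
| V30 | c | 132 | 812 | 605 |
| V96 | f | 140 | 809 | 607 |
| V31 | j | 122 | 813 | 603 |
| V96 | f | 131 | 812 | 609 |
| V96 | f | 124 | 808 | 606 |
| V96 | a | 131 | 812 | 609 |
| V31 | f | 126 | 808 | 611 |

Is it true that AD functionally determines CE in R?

Yes

(A=V96, D=809): 2 rows → {C,E} = (140, 607), (140, 607) ✓
(A=V96, D=808): 2 rows → {C,E} = (124, 606), (124, 606) ✓
(A=V30, D=812): 2 rows → {C,E} = (132, 605), (132, 605) ✓
(A=V31, D=813): 1 row → {C,E} = (122, 603) ✓
(A=V96, D=812): 2 rows → {C,E} = (131, 609), (131, 609) ✓
(A=V31, D=808): 1 row → {C,E} = (126, 611) ✓
Every AD value is associated with a single CE value, so AD -> CE holds.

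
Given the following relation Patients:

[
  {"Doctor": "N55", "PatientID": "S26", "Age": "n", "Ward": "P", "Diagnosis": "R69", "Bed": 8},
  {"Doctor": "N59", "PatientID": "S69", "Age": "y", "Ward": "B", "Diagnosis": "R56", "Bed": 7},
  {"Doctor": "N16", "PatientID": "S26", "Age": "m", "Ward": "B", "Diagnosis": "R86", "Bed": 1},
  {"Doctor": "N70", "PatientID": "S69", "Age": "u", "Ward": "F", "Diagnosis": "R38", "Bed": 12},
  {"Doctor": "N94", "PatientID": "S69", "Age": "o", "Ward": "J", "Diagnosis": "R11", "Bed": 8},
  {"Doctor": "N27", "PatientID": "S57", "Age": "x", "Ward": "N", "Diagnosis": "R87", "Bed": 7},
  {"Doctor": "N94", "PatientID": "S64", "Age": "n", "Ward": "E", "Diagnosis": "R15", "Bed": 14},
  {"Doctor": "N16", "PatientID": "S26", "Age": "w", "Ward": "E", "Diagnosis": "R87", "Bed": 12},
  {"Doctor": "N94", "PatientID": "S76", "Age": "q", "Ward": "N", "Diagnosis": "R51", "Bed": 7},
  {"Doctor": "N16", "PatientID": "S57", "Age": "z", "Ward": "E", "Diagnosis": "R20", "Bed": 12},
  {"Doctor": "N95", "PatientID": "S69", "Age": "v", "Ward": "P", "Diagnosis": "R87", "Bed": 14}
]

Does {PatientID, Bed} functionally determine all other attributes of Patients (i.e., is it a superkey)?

Yes

All 11 rows have distinct {PatientID, Bed} values, so {PatientID, Bed} → (all attributes) holds and {PatientID, Bed} is a superkey.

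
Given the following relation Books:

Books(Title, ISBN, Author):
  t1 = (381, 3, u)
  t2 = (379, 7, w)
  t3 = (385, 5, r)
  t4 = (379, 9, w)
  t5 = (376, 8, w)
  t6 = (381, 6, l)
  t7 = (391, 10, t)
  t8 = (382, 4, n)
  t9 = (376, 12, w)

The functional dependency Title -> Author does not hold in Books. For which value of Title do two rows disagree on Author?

Title=381: rows 1, 6 → Author takes values {u, l} — violation
Title=379: rows 2, 4 → Author = w, w ✓
Title=385: row 3 → Author = r ✓
Title=376: rows 5, 9 → Author = w, w ✓
Title=391: row 7 → Author = t ✓
Title=382: row 8 → Author = n ✓
The only Title value with inconsistent Author is Title=381.

381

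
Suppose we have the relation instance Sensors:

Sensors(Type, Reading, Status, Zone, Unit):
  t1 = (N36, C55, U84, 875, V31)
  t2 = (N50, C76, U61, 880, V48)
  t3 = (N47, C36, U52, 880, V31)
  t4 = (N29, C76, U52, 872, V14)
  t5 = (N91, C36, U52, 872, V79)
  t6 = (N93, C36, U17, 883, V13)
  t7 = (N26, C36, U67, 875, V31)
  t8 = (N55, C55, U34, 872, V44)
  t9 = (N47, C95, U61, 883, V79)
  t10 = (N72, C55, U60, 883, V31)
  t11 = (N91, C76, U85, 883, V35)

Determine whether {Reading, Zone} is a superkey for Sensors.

Yes

All 11 rows have distinct {Reading, Zone} values, so {Reading, Zone} → (all attributes) holds and {Reading, Zone} is a superkey.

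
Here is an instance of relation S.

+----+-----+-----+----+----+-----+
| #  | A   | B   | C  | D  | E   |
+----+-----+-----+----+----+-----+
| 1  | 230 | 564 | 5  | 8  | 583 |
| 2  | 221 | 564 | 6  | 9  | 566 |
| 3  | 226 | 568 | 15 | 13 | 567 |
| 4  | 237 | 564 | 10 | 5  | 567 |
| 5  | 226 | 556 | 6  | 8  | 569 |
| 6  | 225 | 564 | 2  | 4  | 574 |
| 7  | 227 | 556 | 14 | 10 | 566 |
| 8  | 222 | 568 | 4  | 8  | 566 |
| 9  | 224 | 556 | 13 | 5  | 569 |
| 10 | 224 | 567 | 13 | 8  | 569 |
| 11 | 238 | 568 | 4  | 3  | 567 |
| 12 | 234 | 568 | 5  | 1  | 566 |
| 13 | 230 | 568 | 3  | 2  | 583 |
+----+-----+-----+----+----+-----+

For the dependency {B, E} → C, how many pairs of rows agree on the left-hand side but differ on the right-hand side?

3

(B=568, E=567): violating pairs (3,11) — 1 pair.
(B=556, E=569): violating pairs (5,9) — 1 pair.
(B=568, E=566): violating pairs (8,12) — 1 pair.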